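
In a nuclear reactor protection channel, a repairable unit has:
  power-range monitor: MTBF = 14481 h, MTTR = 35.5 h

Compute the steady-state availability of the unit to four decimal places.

A(power-range monitor) = MTBF/(MTBF+MTTR) = 14481/(14481+35.5) = 0.9976

0.9976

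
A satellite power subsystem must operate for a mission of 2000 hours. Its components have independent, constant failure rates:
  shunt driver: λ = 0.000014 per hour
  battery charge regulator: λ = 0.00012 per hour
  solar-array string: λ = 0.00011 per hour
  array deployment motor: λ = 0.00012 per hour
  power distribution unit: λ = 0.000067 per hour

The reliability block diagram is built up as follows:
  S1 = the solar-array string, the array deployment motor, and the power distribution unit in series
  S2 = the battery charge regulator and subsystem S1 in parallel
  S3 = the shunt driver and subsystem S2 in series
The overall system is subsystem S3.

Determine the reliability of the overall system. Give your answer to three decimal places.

0.879

R(shunt driver) = exp(−0.000014 × 2000) = 0.97239
R(battery charge regulator) = exp(−0.00012 × 2000) = 0.78663
R(solar-array string) = exp(−0.00011 × 2000) = 0.80252
R(array deployment motor) = exp(−0.00012 × 2000) = 0.78663
R(power distribution unit) = exp(−0.000067 × 2000) = 0.87459
Series (solar-array string, array deployment motor, and power distribution unit): 0.80252 × 0.78663 × 0.87459 = 0.55212
Parallel (battery charge regulator and [0.55212]): 1 − (1 − 0.78663)(1 − 0.55212) = 0.90444
Series (shunt driver and [0.90444]): 0.97239 × 0.90444 = 0.879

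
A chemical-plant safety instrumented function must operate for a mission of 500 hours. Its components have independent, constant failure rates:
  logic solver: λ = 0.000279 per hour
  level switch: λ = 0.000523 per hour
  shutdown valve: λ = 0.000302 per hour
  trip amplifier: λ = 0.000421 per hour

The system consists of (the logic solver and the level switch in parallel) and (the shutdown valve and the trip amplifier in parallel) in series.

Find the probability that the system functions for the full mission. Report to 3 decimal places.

0.944

R(logic solver) = exp(−0.000279 × 500) = 0.86979
R(level switch) = exp(−0.000523 × 500) = 0.76990
R(shutdown valve) = exp(−0.000302 × 500) = 0.85985
R(trip amplifier) = exp(−0.000421 × 500) = 0.81018
Parallel (logic solver and level switch): 1 − (1 − 0.86979)(1 − 0.76990) = 0.97004
Parallel (shutdown valve and trip amplifier): 1 − (1 − 0.85985)(1 − 0.81018) = 0.97340
Series ([0.97004] and [0.97340]): 0.97004 × 0.97340 = 0.944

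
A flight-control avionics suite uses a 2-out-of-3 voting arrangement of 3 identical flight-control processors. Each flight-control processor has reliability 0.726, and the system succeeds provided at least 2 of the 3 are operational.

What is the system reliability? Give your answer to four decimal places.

0.8159

R = Σ_{i=2}^{3} C(3,i) p^i (1−p)^{3−i} with p = 0.726
C(3,2)·0.726^2·0.274^1 = 0.433256
C(3,3)·0.726^3·0.274^0 = 0.382657
Sum = 0.8159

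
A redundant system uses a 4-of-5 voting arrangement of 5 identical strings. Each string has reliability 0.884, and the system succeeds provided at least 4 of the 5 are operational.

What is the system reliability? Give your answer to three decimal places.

0.894

R = Σ_{i=4}^{5} C(5,i) p^i (1−p)^{5−i} with p = 0.884
C(5,4)·0.884^4·0.116^1 = 0.35419
C(5,5)·0.884^5·0.116^0 = 0.53984
Sum = 0.894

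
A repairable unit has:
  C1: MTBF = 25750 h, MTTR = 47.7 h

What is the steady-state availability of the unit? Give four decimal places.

A(C1) = MTBF/(MTBF+MTTR) = 25750/(25750+47.7) = 0.9982

0.9982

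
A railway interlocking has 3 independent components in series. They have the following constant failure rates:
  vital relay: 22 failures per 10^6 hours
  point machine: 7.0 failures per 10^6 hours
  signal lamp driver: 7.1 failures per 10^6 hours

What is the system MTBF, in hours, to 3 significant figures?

27700

Series of exponential components: λ_sys = Σ λ_i
λ_sys = 0.000022 + 0.0000070 + 0.0000071 = 3.6100e-05 /h
MTBF = 1 / λ_sys = 27700 h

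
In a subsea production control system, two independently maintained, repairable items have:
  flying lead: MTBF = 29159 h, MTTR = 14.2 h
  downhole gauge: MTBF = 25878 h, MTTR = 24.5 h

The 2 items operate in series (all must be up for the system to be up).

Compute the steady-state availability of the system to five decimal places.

A(flying lead) = MTBF/(MTBF+MTTR) = 29159/(29159+14.2) = 0.999513
A(downhole gauge) = MTBF/(MTBF+MTTR) = 25878/(25878+24.5) = 0.999054
Series availability: 0.999513 × 0.999054 = 0.99857

0.99857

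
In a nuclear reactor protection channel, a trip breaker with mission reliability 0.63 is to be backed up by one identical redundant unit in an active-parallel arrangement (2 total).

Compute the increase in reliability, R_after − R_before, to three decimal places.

R_before = 0.63
R_after = 1 − (1 − 0.63)^2 = 0.863
ΔR = 0.863 − 0.63 = 0.233

0.233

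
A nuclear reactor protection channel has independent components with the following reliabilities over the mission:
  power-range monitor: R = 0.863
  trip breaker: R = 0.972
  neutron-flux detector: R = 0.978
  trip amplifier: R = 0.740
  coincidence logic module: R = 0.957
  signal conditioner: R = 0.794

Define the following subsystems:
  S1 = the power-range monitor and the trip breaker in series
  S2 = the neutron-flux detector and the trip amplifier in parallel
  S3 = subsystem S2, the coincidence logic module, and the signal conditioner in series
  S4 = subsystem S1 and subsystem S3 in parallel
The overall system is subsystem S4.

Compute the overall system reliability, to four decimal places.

0.9606

Series (power-range monitor and trip breaker): 0.863000 × 0.972000 = 0.838836
Parallel (neutron-flux detector and trip amplifier): 1 − (1 − 0.978000)(1 − 0.740000) = 0.994280
Series ([0.994280], coincidence logic module, and signal conditioner): 0.994280 × 0.957000 × 0.794000 = 0.755512
Parallel ([0.838836] and [0.755512]): 1 − (1 − 0.838836)(1 − 0.755512) = 0.9606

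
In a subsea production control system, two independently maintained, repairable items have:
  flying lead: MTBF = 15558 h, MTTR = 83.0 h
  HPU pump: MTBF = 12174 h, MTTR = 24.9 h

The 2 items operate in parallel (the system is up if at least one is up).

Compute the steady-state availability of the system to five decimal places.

A(flying lead) = MTBF/(MTBF+MTTR) = 15558/(15558+83.0) = 0.994693
A(HPU pump) = MTBF/(MTBF+MTTR) = 12174/(12174+24.9) = 0.997959
Parallel availability: 1 − (1 − 0.994693)(1 − 0.997959) = 0.99999

0.99999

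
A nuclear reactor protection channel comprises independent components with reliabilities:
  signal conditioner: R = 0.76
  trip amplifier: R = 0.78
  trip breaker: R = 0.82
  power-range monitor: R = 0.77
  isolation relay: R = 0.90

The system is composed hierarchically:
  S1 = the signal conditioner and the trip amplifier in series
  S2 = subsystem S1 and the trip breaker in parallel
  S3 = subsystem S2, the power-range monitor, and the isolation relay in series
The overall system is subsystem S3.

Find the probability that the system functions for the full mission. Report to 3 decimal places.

0.642

Series (signal conditioner and trip amplifier): 0.76000 × 0.78000 = 0.59280
Parallel ([0.59280] and trip breaker): 1 − (1 − 0.59280)(1 − 0.82000) = 0.92670
Series ([0.92670], power-range monitor, and isolation relay): 0.92670 × 0.77000 × 0.90000 = 0.642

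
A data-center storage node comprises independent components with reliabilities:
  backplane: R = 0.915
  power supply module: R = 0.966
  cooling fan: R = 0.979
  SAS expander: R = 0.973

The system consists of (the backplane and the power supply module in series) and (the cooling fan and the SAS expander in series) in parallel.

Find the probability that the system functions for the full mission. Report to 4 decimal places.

0.9945

Series (backplane and power supply module): 0.915000 × 0.966000 = 0.883890
Series (cooling fan and SAS expander): 0.979000 × 0.973000 = 0.952567
Parallel ([0.883890] and [0.952567]): 1 − (1 − 0.883890)(1 − 0.952567) = 0.9945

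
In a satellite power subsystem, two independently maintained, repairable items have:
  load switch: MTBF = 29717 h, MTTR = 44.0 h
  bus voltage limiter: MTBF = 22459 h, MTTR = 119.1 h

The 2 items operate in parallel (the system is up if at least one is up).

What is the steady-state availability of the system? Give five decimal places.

0.99999

A(load switch) = MTBF/(MTBF+MTTR) = 29717/(29717+44.0) = 0.998522
A(bus voltage limiter) = MTBF/(MTBF+MTTR) = 22459/(22459+119.1) = 0.994725
Parallel availability: 1 − (1 − 0.998522)(1 − 0.994725) = 0.99999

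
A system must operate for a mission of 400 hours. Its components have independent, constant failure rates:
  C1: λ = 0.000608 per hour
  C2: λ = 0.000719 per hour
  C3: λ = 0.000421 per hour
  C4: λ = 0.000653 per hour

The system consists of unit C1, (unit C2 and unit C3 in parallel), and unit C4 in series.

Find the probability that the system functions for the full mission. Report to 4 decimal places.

R(C1) = exp(−0.000608 × 400) = 0.784115
R(C2) = exp(−0.000719 × 400) = 0.750062
R(C3) = exp(−0.000421 × 400) = 0.845016
R(C4) = exp(−0.000653 × 400) = 0.770127
Parallel (C2 and C3): 1 − (1 − 0.750062)(1 − 0.845016) = 0.961264
Series (C1, [0.961264], and C4): 0.784115 × 0.961264 × 0.770127 = 0.5805

0.5805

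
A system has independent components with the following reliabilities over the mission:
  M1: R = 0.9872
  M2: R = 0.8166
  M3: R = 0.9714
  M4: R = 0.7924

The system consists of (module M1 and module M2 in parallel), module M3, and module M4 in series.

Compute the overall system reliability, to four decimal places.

Parallel (M1 and M2): 1 − (1 − 0.987200)(1 − 0.816600) = 0.997652
Series ([0.997652], M3, and M4): 0.997652 × 0.971400 × 0.792400 = 0.7679

0.7679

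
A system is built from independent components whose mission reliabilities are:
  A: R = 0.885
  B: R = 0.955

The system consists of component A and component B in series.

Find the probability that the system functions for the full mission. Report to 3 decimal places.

0.845

Series (A and B): 0.88500 × 0.95500 = 0.845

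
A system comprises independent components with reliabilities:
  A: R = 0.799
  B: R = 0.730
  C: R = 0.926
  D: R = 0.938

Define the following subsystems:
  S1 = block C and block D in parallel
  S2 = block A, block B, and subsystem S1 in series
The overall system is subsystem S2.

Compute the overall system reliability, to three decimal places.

0.581

Parallel (C and D): 1 − (1 − 0.92600)(1 − 0.93800) = 0.99541
Series (A, B, and [0.99541]): 0.79900 × 0.73000 × 0.99541 = 0.581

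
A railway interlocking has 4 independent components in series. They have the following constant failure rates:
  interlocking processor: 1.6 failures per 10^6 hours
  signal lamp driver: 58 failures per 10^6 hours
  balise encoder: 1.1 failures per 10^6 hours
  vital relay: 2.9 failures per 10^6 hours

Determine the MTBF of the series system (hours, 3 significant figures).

Series of exponential components: λ_sys = Σ λ_i
λ_sys = 0.0000016 + 0.000058 + 0.0000011 + 0.0000029 = 6.3600e-05 /h
MTBF = 1 / λ_sys = 15700 h

15700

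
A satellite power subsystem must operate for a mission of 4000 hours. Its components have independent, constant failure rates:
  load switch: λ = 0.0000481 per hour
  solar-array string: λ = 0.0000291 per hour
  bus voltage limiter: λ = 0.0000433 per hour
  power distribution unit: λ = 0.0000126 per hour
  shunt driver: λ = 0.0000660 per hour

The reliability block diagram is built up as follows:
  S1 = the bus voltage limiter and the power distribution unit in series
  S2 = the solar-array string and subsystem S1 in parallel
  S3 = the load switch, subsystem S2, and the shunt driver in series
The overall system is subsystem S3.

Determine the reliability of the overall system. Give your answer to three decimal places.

R(load switch) = exp(−0.0000481 × 4000) = 0.82498
R(solar-array string) = exp(−0.0000291 × 4000) = 0.89012
R(bus voltage limiter) = exp(−0.0000433 × 4000) = 0.84097
R(power distribution unit) = exp(−0.0000126 × 4000) = 0.95085
R(shunt driver) = exp(−0.0000660 × 4000) = 0.76797
Series (bus voltage limiter and power distribution unit): 0.84097 × 0.95085 = 0.79964
Parallel (solar-array string and [0.79964]): 1 − (1 − 0.89012)(1 − 0.79964) = 0.97798
Series (load switch, [0.97798], and shunt driver): 0.82498 × 0.97798 × 0.76797 = 0.620

0.620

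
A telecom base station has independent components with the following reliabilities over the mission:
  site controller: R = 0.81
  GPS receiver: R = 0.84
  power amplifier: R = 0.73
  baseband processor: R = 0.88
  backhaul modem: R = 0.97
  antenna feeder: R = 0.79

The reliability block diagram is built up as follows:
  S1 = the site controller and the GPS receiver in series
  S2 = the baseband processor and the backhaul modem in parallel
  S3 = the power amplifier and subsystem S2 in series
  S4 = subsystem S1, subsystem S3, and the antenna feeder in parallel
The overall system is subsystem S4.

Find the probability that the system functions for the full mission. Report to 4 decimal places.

0.9817

Series (site controller and GPS receiver): 0.810000 × 0.840000 = 0.680400
Parallel (baseband processor and backhaul modem): 1 − (1 − 0.880000)(1 − 0.970000) = 0.996400
Series (power amplifier and [0.996400]): 0.730000 × 0.996400 = 0.727372
Parallel ([0.680400], [0.727372], and antenna feeder): 1 − (1 − 0.680400)(1 − 0.727372)(1 − 0.790000) = 0.9817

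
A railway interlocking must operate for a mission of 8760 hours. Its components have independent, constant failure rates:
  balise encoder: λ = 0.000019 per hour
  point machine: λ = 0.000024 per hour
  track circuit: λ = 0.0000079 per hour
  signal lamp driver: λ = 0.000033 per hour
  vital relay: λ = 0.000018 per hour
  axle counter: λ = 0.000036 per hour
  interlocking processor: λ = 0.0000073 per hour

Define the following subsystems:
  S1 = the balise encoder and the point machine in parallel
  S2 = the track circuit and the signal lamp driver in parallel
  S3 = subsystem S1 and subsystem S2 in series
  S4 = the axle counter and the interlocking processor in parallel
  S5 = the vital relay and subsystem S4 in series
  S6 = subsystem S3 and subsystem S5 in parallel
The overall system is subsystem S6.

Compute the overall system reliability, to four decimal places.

0.9927

R(balise encoder) = exp(−0.000019 × 8760) = 0.846674
R(point machine) = exp(−0.000024 × 8760) = 0.810390
R(track circuit) = exp(−0.0000079 × 8760) = 0.933136
R(signal lamp driver) = exp(−0.000033 × 8760) = 0.748952
R(vital relay) = exp(−0.000018 × 8760) = 0.854123
R(axle counter) = exp(−0.000036 × 8760) = 0.729526
R(interlocking processor) = exp(−0.0000073 × 8760) = 0.938054
Parallel (balise encoder and point machine): 1 − (1 − 0.846674)(1 − 0.810390) = 0.970928
Parallel (track circuit and signal lamp driver): 1 − (1 − 0.933136)(1 − 0.748952) = 0.983214
Series ([0.970928] and [0.983214]): 0.970928 × 0.983214 = 0.954630
Parallel (axle counter and interlocking processor): 1 − (1 − 0.729526)(1 − 0.938054) = 0.983245
Series (vital relay and [0.983245]): 0.854123 × 0.983245 = 0.839812
Parallel ([0.954630] and [0.839812]): 1 − (1 − 0.954630)(1 − 0.839812) = 0.9927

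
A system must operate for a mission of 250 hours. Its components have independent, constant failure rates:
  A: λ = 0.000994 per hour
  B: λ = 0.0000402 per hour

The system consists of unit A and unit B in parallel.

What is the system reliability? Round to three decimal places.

0.998

R(A) = exp(−0.000994 × 250) = 0.77997
R(B) = exp(−0.0000402 × 250) = 0.99000
Parallel (A and B): 1 − (1 − 0.77997)(1 − 0.99000) = 0.998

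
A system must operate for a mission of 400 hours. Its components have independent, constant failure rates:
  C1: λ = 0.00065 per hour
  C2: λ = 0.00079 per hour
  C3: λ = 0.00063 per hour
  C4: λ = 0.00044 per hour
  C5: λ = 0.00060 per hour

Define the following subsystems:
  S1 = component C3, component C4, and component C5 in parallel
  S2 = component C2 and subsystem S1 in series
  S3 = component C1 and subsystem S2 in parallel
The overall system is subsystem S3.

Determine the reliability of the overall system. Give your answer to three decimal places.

0.937

R(C1) = exp(−0.00065 × 400) = 0.77105
R(C2) = exp(−0.00079 × 400) = 0.72906
R(C3) = exp(−0.00063 × 400) = 0.77724
R(C4) = exp(−0.00044 × 400) = 0.83862
R(C5) = exp(−0.00060 × 400) = 0.78663
Parallel (C3, C4, and C5): 1 − (1 − 0.77724)(1 − 0.83862)(1 − 0.78663) = 0.99233
Series (C2 and [0.99233]): 0.72906 × 0.99233 = 0.72347
Parallel (C1 and [0.72347]): 1 − (1 − 0.77105)(1 − 0.72347) = 0.937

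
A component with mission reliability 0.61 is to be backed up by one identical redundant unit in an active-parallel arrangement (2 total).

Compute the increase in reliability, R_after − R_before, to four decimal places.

R_before = 0.61
R_after = 1 − (1 − 0.61)^2 = 0.8479
ΔR = 0.8479 − 0.61 = 0.2379

0.2379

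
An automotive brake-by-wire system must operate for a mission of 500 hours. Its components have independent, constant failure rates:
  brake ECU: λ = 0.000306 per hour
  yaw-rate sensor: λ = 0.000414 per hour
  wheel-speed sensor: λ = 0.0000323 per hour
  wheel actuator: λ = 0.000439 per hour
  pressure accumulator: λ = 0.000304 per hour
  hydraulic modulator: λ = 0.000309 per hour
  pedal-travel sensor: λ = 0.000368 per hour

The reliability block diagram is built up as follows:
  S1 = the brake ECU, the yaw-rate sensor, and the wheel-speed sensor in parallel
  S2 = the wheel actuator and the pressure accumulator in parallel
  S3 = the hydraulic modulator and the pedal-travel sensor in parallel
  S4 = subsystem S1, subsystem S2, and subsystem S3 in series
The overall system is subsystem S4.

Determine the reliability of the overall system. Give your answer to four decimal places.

0.9484

R(brake ECU) = exp(−0.000306 × 500) = 0.858130
R(yaw-rate sensor) = exp(−0.000414 × 500) = 0.813020
R(wheel-speed sensor) = exp(−0.0000323 × 500) = 0.983980
R(wheel actuator) = exp(−0.000439 × 500) = 0.802920
R(pressure accumulator) = exp(−0.000304 × 500) = 0.858988
R(hydraulic modulator) = exp(−0.000309 × 500) = 0.856843
R(pedal-travel sensor) = exp(−0.000368 × 500) = 0.831936
Parallel (brake ECU, yaw-rate sensor, and wheel-speed sensor): 1 − (1 − 0.858130)(1 − 0.813020)(1 − 0.983980) = 0.999575
Parallel (wheel actuator and pressure accumulator): 1 − (1 − 0.802920)(1 − 0.858988) = 0.972209
Parallel (hydraulic modulator and pedal-travel sensor): 1 − (1 − 0.856843)(1 − 0.831936) = 0.975940
Series ([0.999575], [0.972209], and [0.975940]): 0.999575 × 0.972209 × 0.975940 = 0.9484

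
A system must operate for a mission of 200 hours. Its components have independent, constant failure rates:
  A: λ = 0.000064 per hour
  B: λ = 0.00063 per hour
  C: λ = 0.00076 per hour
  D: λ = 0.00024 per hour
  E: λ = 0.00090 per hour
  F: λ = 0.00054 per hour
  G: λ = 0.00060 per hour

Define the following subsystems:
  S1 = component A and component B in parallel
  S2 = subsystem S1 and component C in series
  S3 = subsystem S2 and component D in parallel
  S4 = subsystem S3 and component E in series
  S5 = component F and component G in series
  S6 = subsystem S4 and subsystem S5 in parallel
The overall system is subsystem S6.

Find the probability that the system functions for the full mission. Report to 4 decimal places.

0.9653

R(A) = exp(−0.000064 × 200) = 0.987282
R(B) = exp(−0.00063 × 200) = 0.881615
R(C) = exp(−0.00076 × 200) = 0.858988
R(D) = exp(−0.00024 × 200) = 0.953134
R(E) = exp(−0.00090 × 200) = 0.835270
R(F) = exp(−0.00054 × 200) = 0.897628
R(G) = exp(−0.00060 × 200) = 0.886920
Parallel (A and B): 1 − (1 − 0.987282)(1 − 0.881615) = 0.998494
Series ([0.998494] and C): 0.998494 × 0.858988 = 0.857694
Parallel ([0.857694] and D): 1 − (1 − 0.857694)(1 − 0.953134) = 0.993331
Series ([0.993331] and E): 0.993331 × 0.835270 = 0.829700
Series (F and G): 0.897628 × 0.886920 = 0.796124
Parallel ([0.829700] and [0.796124]): 1 − (1 − 0.829700)(1 − 0.796124) = 0.9653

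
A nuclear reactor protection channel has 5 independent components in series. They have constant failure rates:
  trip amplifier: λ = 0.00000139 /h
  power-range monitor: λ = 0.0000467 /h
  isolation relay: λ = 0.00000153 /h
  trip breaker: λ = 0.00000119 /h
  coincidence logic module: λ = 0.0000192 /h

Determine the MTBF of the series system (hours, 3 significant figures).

Series of exponential components: λ_sys = Σ λ_i
λ_sys = 0.00000139 + 0.0000467 + 0.00000153 + 0.00000119 + 0.0000192 = 7.0010e-05 /h
MTBF = 1 / λ_sys = 14300 h

14300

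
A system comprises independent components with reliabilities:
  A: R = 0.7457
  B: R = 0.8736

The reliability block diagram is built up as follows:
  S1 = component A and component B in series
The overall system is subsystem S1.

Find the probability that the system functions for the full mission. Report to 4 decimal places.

0.6514

Series (A and B): 0.745700 × 0.873600 = 0.6514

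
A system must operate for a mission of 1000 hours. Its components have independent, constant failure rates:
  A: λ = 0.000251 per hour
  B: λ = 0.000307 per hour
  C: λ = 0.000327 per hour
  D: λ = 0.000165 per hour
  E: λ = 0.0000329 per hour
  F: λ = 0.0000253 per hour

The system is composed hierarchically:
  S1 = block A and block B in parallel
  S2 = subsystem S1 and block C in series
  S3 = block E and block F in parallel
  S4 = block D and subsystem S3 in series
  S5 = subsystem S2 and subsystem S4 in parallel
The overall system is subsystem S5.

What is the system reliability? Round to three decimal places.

0.951

R(A) = exp(−0.000251 × 1000) = 0.77802
R(B) = exp(−0.000307 × 1000) = 0.73565
R(C) = exp(−0.000327 × 1000) = 0.72108
R(D) = exp(−0.000165 × 1000) = 0.84789
R(E) = exp(−0.0000329 × 1000) = 0.96764
R(F) = exp(−0.0000253 × 1000) = 0.97502
Parallel (A and B): 1 − (1 − 0.77802)(1 − 0.73565) = 0.94132
Series ([0.94132] and C): 0.94132 × 0.72108 = 0.67877
Parallel (E and F): 1 − (1 − 0.96764)(1 − 0.97502) = 0.99919
Series (D and [0.99919]): 0.84789 × 0.99919 = 0.84720
Parallel ([0.67877] and [0.84720]): 1 − (1 − 0.67877)(1 − 0.84720) = 0.951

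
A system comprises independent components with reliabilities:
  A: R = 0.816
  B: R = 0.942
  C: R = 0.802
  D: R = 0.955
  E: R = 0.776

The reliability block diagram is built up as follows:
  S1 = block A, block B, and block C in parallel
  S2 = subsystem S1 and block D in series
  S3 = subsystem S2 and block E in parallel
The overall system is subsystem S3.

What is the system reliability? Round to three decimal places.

Parallel (A, B, and C): 1 − (1 − 0.81600)(1 − 0.94200)(1 − 0.80200) = 0.99789
Series ([0.99789] and D): 0.99789 × 0.95500 = 0.95298
Parallel ([0.95298] and E): 1 − (1 − 0.95298)(1 − 0.77600) = 0.989

0.989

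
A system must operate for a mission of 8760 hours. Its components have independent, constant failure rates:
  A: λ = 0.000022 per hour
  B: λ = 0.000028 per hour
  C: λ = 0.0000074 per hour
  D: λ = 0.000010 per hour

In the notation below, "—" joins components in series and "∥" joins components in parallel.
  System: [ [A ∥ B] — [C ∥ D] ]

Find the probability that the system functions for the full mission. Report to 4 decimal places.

R(A) = exp(−0.000022 × 8760) = 0.824713
R(B) = exp(−0.000028 × 8760) = 0.782485
R(C) = exp(−0.0000074 × 8760) = 0.937232
R(D) = exp(−0.000010 × 8760) = 0.916127
Parallel (A and B): 1 − (1 − 0.824713)(1 − 0.782485) = 0.961872
Parallel (C and D): 1 − (1 − 0.937232)(1 − 0.916127) = 0.994735
Series ([0.961872] and [0.994735]): 0.961872 × 0.994735 = 0.9568

0.9568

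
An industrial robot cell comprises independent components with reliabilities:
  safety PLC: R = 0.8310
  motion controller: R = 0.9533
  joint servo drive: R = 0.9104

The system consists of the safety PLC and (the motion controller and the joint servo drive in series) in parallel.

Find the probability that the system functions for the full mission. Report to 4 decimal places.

0.9777

Series (motion controller and joint servo drive): 0.953300 × 0.910400 = 0.867884
Parallel (safety PLC and [0.867884]): 1 − (1 − 0.831000)(1 − 0.867884) = 0.9777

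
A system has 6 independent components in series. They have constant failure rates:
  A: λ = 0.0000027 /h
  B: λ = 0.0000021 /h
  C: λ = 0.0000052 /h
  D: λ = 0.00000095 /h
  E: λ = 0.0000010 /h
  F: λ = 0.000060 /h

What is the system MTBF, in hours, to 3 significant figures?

Series of exponential components: λ_sys = Σ λ_i
λ_sys = 0.0000027 + 0.0000021 + 0.0000052 + 0.00000095 + 0.0000010 + 0.000060 = 7.1950e-05 /h
MTBF = 1 / λ_sys = 13900 h

13900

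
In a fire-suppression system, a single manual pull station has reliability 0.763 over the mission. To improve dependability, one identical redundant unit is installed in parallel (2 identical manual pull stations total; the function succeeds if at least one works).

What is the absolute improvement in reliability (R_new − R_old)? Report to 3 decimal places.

0.181

R_before = 0.763
R_after = 1 − (1 − 0.763)^2 = 0.944
ΔR = 0.944 − 0.763 = 0.181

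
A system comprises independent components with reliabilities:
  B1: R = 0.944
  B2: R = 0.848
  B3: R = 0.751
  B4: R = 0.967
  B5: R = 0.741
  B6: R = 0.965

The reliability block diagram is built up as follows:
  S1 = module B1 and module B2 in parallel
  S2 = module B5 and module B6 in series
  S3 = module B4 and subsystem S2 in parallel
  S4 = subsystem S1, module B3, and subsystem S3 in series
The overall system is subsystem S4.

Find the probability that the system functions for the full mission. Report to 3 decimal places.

Parallel (B1 and B2): 1 − (1 − 0.94400)(1 − 0.84800) = 0.99149
Series (B5 and B6): 0.74100 × 0.96500 = 0.71507
Parallel (B4 and [0.71507]): 1 − (1 − 0.96700)(1 − 0.71507) = 0.99060
Series ([0.99149], B3, and [0.99060]): 0.99149 × 0.75100 × 0.99060 = 0.738

0.738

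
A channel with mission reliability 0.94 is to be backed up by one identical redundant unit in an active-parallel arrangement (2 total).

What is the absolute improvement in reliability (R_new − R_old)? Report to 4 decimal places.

R_before = 0.94
R_after = 1 − (1 − 0.94)^2 = 0.9964
ΔR = 0.9964 − 0.94 = 0.0564

0.0564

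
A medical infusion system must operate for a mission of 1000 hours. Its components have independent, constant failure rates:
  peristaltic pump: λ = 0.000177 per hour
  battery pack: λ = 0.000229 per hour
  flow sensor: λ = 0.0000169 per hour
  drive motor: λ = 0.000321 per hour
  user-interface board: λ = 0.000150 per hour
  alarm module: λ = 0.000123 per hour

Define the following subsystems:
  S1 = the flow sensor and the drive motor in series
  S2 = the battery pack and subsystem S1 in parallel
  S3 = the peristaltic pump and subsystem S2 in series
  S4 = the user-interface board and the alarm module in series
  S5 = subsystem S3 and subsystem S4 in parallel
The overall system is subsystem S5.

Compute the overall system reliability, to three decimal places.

0.949

R(peristaltic pump) = exp(−0.000177 × 1000) = 0.83778
R(battery pack) = exp(−0.000229 × 1000) = 0.79533
R(flow sensor) = exp(−0.0000169 × 1000) = 0.98324
R(drive motor) = exp(−0.000321 × 1000) = 0.72542
R(user-interface board) = exp(−0.000150 × 1000) = 0.86071
R(alarm module) = exp(−0.000123 × 1000) = 0.88426
Series (flow sensor and drive motor): 0.98324 × 0.72542 = 0.71326
Parallel (battery pack and [0.71326]): 1 − (1 − 0.79533)(1 − 0.71326) = 0.94131
Series (peristaltic pump and [0.94131]): 0.83778 × 0.94131 = 0.78861
Series (user-interface board and alarm module): 0.86071 × 0.88426 = 0.76109
Parallel ([0.78861] and [0.76109]): 1 − (1 − 0.78861)(1 − 0.76109) = 0.949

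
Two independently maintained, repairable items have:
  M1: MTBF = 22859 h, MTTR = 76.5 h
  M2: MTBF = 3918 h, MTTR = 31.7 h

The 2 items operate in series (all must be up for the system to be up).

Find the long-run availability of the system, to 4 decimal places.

A(M1) = MTBF/(MTBF+MTTR) = 22859/(22859+76.5) = 0.996665
A(M2) = MTBF/(MTBF+MTTR) = 3918/(3918+31.7) = 0.991974
Series availability: 0.996665 × 0.991974 = 0.9887

0.9887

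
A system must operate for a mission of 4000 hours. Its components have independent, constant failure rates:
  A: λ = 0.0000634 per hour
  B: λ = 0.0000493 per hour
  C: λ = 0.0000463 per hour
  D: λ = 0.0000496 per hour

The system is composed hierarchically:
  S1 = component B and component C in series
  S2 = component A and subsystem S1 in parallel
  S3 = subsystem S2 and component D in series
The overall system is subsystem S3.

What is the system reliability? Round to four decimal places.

R(A) = exp(−0.0000634 × 4000) = 0.776002
R(B) = exp(−0.0000493 × 4000) = 0.821026
R(C) = exp(−0.0000463 × 4000) = 0.830938
R(D) = exp(−0.0000496 × 4000) = 0.820042
Series (B and C): 0.821026 × 0.830938 = 0.682222
Parallel (A and [0.682222]): 1 − (1 − 0.776002)(1 − 0.682222) = 0.928818
Series ([0.928818] and D): 0.928818 × 0.820042 = 0.7617

0.7617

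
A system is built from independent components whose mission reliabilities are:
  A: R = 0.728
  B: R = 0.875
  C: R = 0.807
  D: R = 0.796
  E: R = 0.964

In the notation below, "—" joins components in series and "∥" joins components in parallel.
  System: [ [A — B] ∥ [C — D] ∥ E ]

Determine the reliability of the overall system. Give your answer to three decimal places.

0.995

Series (A and B): 0.72800 × 0.87500 = 0.63700
Series (C and D): 0.80700 × 0.79600 = 0.64237
Parallel ([0.63700], [0.64237], and E): 1 − (1 − 0.63700)(1 − 0.64237)(1 − 0.96400) = 0.995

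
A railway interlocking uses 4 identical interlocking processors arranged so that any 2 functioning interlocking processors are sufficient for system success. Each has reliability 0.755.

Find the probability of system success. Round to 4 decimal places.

R = Σ_{i=2}^{4} C(4,i) p^i (1−p)^{4−i} with p = 0.755
C(4,2)·0.755^2·0.245^2 = 0.205295
C(4,3)·0.755^3·0.245^1 = 0.421761
C(4,4)·0.755^4·0.245^0 = 0.324929
Sum = 0.9520

0.9520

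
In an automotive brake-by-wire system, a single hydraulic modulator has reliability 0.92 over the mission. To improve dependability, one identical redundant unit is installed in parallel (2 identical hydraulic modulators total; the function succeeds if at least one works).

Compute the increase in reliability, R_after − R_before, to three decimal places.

R_before = 0.92
R_after = 1 − (1 − 0.92)^2 = 0.994
ΔR = 0.994 − 0.92 = 0.074

0.074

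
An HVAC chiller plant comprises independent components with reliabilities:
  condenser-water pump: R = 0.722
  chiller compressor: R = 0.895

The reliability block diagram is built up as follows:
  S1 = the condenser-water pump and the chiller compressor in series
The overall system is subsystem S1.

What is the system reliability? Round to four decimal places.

Series (condenser-water pump and chiller compressor): 0.722000 × 0.895000 = 0.6462

0.6462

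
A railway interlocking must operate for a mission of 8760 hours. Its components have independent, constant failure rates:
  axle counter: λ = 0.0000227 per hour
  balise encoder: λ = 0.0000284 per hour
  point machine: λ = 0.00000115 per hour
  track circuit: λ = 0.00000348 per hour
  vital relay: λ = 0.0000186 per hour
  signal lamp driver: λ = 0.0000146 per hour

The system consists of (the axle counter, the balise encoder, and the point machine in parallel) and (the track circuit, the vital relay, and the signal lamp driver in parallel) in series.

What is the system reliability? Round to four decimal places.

0.9991

R(axle counter) = exp(−0.0000227 × 8760) = 0.819671
R(balise encoder) = exp(−0.0000284 × 8760) = 0.779748
R(point machine) = exp(−0.00000115 × 8760) = 0.989977
R(track circuit) = exp(−0.00000348 × 8760) = 0.969975
R(vital relay) = exp(−0.0000186 × 8760) = 0.849646
R(signal lamp driver) = exp(−0.0000146 × 8760) = 0.879945
Parallel (axle counter, balise encoder, and point machine): 1 − (1 − 0.819671)(1 − 0.779748)(1 − 0.989977) = 0.999602
Parallel (track circuit, vital relay, and signal lamp driver): 1 − (1 − 0.969975)(1 − 0.849646)(1 − 0.879945) = 0.999458
Series ([0.999602] and [0.999458]): 0.999602 × 0.999458 = 0.9991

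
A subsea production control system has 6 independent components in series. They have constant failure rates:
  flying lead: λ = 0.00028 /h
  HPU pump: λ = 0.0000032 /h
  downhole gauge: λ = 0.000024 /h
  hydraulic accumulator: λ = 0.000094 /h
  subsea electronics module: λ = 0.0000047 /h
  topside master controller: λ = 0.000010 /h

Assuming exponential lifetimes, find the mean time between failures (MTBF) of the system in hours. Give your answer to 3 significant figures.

2400

Series of exponential components: λ_sys = Σ λ_i
λ_sys = 0.00028 + 0.0000032 + 0.000024 + 0.000094 + 0.0000047 + 0.000010 = 4.1590e-04 /h
MTBF = 1 / λ_sys = 2400 h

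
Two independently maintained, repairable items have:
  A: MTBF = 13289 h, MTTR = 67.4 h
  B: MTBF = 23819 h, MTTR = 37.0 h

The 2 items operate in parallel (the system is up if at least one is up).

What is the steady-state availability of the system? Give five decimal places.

0.99999

A(A) = MTBF/(MTBF+MTTR) = 13289/(13289+67.4) = 0.994954
A(B) = MTBF/(MTBF+MTTR) = 23819/(23819+37.0) = 0.998449
Parallel availability: 1 − (1 − 0.994954)(1 − 0.998449) = 0.99999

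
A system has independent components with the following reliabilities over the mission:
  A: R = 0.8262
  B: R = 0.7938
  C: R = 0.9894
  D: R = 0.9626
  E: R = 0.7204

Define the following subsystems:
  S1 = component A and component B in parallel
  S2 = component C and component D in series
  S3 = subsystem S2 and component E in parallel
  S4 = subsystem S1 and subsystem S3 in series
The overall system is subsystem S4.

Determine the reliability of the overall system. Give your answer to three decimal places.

0.951

Parallel (A and B): 1 − (1 − 0.82620)(1 − 0.79380) = 0.96416
Series (C and D): 0.98940 × 0.96260 = 0.95240
Parallel ([0.95240] and E): 1 − (1 − 0.95240)(1 − 0.72040) = 0.98669
Series ([0.96416] and [0.98669]): 0.96416 × 0.98669 = 0.951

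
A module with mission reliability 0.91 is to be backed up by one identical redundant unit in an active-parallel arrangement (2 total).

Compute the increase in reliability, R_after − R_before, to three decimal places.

R_before = 0.91
R_after = 1 − (1 − 0.91)^2 = 0.992
ΔR = 0.992 − 0.91 = 0.082

0.082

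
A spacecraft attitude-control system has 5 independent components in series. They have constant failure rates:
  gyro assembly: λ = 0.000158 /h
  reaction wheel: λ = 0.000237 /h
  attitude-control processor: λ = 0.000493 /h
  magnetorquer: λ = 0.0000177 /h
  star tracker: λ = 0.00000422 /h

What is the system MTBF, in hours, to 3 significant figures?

Series of exponential components: λ_sys = Σ λ_i
λ_sys = 0.000158 + 0.000237 + 0.000493 + 0.0000177 + 0.00000422 = 9.0992e-04 /h
MTBF = 1 / λ_sys = 1100 h

1100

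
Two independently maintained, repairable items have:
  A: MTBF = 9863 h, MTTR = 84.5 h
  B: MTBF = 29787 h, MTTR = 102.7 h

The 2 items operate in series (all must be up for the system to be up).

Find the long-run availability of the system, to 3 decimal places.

0.988

A(A) = MTBF/(MTBF+MTTR) = 9863/(9863+84.5) = 0.991505
A(B) = MTBF/(MTBF+MTTR) = 29787/(29787+102.7) = 0.996564
Series availability: 0.991505 × 0.996564 = 0.988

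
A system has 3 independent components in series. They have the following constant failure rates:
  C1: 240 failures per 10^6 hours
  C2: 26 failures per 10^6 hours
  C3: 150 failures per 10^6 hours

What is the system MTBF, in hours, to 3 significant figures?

2400

Series of exponential components: λ_sys = Σ λ_i
λ_sys = 0.00024 + 0.000026 + 0.00015 = 4.1600e-04 /h
MTBF = 1 / λ_sys = 2400 h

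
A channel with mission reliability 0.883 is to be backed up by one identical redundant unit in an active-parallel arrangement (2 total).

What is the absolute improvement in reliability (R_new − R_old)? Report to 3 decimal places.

0.103

R_before = 0.883
R_after = 1 − (1 − 0.883)^2 = 0.986
ΔR = 0.986 − 0.883 = 0.103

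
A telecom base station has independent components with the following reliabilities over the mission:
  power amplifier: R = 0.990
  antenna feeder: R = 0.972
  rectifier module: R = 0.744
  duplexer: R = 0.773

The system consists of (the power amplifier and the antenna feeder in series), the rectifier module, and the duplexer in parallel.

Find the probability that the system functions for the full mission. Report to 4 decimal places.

Series (power amplifier and antenna feeder): 0.990000 × 0.972000 = 0.962280
Parallel ([0.962280], rectifier module, and duplexer): 1 − (1 − 0.962280)(1 − 0.744000)(1 − 0.773000) = 0.9978

0.9978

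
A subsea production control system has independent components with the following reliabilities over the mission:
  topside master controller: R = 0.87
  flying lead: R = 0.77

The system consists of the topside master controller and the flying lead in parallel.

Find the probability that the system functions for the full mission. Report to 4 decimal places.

0.9701

Parallel (topside master controller and flying lead): 1 − (1 − 0.870000)(1 − 0.770000) = 0.9701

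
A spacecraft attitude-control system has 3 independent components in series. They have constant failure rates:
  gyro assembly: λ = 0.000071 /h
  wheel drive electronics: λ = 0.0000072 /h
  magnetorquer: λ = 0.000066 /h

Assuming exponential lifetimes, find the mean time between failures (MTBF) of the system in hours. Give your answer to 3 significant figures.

Series of exponential components: λ_sys = Σ λ_i
λ_sys = 0.000071 + 0.0000072 + 0.000066 = 1.4420e-04 /h
MTBF = 1 / λ_sys = 6930 h

6930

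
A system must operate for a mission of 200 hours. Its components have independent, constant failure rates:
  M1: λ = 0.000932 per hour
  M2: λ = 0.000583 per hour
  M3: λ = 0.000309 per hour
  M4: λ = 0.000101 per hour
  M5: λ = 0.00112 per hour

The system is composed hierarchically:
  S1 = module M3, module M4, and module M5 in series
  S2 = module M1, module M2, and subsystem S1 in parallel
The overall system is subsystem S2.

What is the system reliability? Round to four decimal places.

R(M1) = exp(−0.000932 × 200) = 0.829942
R(M2) = exp(−0.000583 × 200) = 0.889941
R(M3) = exp(−0.000309 × 200) = 0.940071
R(M4) = exp(−0.000101 × 200) = 0.980003
R(M5) = exp(−0.00112 × 200) = 0.799315
Series (M3, M4, and M5): 0.940071 × 0.980003 × 0.799315 = 0.736387
Parallel (M1, M2, and [0.736387]): 1 − (1 − 0.829942)(1 − 0.889941)(1 − 0.736387) = 0.9951

0.9951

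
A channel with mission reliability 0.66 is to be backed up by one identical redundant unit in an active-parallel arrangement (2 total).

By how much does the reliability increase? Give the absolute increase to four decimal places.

R_before = 0.66
R_after = 1 − (1 − 0.66)^2 = 0.8844
ΔR = 0.8844 − 0.66 = 0.2244

0.2244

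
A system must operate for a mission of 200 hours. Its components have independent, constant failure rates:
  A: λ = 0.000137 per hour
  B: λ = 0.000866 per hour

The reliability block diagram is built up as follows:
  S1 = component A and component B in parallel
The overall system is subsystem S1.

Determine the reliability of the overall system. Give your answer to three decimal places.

R(A) = exp(−0.000137 × 200) = 0.97297
R(B) = exp(−0.000866 × 200) = 0.84097
Parallel (A and B): 1 − (1 − 0.97297)(1 − 0.84097) = 0.996

0.996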